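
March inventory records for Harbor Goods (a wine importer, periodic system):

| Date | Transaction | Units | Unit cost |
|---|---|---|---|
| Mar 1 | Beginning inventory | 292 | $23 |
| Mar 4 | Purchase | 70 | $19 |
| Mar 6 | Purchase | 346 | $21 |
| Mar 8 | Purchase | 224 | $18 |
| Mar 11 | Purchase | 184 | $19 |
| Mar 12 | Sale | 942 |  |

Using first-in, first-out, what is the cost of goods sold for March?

COGS = $19,534

Mar 12, 942 sold [FIFO — oldest first]: 292 @ $23 + 70 @ $19 + 346 @ $21 + 224 @ $18 + 10 @ $19 = $19,534
Ending inventory: 174 @ $19 = $3,306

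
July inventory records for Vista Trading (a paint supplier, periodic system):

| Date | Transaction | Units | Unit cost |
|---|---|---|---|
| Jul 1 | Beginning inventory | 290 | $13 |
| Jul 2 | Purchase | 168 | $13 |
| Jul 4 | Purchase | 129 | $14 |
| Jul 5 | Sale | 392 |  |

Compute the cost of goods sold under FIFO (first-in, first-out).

COGS = $5,096

Jul 5, 392 sold [FIFO — oldest first]: 290 @ $13 + 102 @ $13 = $5,096
Ending inventory: 66 @ $13 + 129 @ $14 = $2,664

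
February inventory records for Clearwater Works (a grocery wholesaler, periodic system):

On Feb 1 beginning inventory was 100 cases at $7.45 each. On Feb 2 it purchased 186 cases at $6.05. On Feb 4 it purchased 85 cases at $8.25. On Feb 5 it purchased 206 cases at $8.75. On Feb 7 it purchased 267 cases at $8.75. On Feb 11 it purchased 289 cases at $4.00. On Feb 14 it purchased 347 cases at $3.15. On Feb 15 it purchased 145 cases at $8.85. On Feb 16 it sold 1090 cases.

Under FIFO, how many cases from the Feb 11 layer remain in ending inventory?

Feb 16, 1090 sold [FIFO — oldest first]: 100 @ $7.45 + 186 @ $6.05 + 85 @ $8.25 + 206 @ $8.75 + 267 @ $8.75 + 246 @ $4.00 = $7,694.30
Ending inventory: 43 @ $4.00 + 347 @ $3.15 + 145 @ $8.85 = $2,548.30

43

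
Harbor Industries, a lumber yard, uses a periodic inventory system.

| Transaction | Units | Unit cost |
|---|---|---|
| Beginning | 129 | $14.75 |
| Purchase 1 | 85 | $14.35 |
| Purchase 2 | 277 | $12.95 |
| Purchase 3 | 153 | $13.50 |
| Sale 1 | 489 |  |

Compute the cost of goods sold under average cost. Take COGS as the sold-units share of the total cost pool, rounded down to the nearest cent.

Sale 1, sell 489: 489/644 × $8,775.15 → $6,663.11
Ending inventory (cost pool remaining) = $2,112.04

COGS = $6,663.11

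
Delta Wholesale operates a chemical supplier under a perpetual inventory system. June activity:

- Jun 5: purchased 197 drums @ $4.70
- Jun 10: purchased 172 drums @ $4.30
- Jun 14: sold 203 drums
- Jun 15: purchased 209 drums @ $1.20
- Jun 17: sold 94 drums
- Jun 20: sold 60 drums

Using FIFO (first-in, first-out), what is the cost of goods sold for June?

COGS = $1,613.90

Jun 14, 203 sold [FIFO — oldest first]: 197 @ $4.70 + 6 @ $4.30 = $951.70
Jun 17, 94 sold [FIFO — oldest first]: 94 @ $4.30 = $404.20
Jun 20, 60 sold [FIFO — oldest first]: 60 @ $4.30 = $258.00
Total COGS = $951.70 + $404.20 + $258.00 = $1,613.90
Ending inventory: 12 @ $4.30 + 209 @ $1.20 = $302.40
Check: goods available $1,916.30 = COGS $1,613.90 + ending $302.40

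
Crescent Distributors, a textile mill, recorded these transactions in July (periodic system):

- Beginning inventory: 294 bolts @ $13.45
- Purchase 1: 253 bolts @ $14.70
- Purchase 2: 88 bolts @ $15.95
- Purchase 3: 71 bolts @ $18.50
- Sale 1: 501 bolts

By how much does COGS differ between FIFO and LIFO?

$636.05

FIFO COGS: 294 @ $13.45 + 207 @ $14.70 = $6,997.20
LIFO COGS: 71 @ $18.50 + 88 @ $15.95 + 253 @ $14.70 + 89 @ $13.45 = $7,633.25
Difference = |$6,997.20 − $7,633.25| = $636.05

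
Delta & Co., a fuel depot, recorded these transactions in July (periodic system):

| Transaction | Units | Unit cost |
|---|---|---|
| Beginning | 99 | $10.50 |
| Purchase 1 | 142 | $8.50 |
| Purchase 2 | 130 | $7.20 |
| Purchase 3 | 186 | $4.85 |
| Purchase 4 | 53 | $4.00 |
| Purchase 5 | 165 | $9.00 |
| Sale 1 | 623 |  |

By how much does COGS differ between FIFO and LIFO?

$122.00

FIFO COGS: 99 @ $10.50 + 142 @ $8.50 + 130 @ $7.20 + 186 @ $4.85 + 53 @ $4.00 + 13 @ $9.00 = $4,413.60
LIFO COGS: 165 @ $9.00 + 53 @ $4.00 + 186 @ $4.85 + 130 @ $7.20 + 89 @ $8.50 = $4,291.60
Difference = |$4,413.60 − $4,291.60| = $122.00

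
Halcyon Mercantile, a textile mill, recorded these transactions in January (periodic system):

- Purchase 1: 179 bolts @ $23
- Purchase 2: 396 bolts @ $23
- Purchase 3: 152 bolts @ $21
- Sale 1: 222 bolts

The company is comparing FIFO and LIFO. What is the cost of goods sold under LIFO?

COGS = $4,802

FIFO COGS: 179 @ $23 + 43 @ $23 = $5,106
LIFO COGS: 152 @ $21 + 70 @ $23 = $4,802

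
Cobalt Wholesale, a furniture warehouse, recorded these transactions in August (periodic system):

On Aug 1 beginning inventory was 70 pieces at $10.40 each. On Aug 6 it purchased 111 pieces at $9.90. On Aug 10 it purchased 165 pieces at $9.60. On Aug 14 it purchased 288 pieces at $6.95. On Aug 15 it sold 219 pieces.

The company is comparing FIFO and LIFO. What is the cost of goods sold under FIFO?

FIFO COGS: 70 @ $10.40 + 111 @ $9.90 + 38 @ $9.60 = $2,191.70
LIFO COGS: 219 @ $6.95 = $1,522.05

COGS = $2,191.70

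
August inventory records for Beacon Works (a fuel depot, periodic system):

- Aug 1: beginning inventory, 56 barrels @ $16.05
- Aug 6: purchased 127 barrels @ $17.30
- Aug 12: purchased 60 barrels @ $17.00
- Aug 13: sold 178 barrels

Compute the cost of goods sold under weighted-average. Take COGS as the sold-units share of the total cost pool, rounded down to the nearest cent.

COGS = $3,014.93

Aug 13, sell 178: 178/243 × $4,115.90 → $3,014.93
Ending inventory (cost pool remaining) = $1,100.97
Check: goods available $4,115.90 = COGS $3,014.93 + ending $1,100.97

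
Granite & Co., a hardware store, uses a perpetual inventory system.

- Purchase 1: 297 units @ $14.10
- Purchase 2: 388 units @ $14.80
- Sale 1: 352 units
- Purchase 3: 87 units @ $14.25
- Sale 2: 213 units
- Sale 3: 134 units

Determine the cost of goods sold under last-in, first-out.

COGS = $10,140.55

Sale 1 (352) [LIFO — newest first]: 352 @ $14.80 = $5,209.60
Sale 2 (213) [LIFO — newest first]: 87 @ $14.25 + 36 @ $14.80 + 90 @ $14.10 = $3,041.55
Sale 3 (134) [LIFO — newest first]: 134 @ $14.10 = $1,889.40
Total COGS = $5,209.60 + $3,041.55 + $1,889.40 = $10,140.55
Ending inventory: 73 @ $14.10 = $1,029.30
Check: goods available $11,169.85 = COGS $10,140.55 + ending $1,029.30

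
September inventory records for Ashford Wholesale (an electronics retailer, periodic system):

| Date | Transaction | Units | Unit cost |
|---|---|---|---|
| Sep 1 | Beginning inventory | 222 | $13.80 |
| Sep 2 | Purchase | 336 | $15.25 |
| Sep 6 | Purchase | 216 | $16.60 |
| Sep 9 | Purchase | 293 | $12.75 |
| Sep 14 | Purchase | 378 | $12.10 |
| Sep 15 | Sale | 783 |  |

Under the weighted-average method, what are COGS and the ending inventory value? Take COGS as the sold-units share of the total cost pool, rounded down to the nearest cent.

COGS = $10,882.20; ending inventory = $9,200.55

Sep 15, sell 783: 783/1445 × $20,082.75 → $10,882.20
Ending inventory (cost pool remaining) = $9,200.55
Check: goods available $20,082.75 = COGS $10,882.20 + ending $9,200.55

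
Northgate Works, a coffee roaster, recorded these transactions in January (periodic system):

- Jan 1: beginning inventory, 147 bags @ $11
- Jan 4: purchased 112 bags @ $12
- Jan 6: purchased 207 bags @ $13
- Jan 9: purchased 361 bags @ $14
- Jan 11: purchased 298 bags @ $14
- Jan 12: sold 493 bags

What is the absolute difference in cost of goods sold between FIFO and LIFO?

FIFO COGS: 147 @ $11 + 112 @ $12 + 207 @ $13 + 27 @ $14 = $6,030
LIFO COGS: 298 @ $14 + 195 @ $14 = $6,902
Difference = |$6,030 − $6,902| = $872

$872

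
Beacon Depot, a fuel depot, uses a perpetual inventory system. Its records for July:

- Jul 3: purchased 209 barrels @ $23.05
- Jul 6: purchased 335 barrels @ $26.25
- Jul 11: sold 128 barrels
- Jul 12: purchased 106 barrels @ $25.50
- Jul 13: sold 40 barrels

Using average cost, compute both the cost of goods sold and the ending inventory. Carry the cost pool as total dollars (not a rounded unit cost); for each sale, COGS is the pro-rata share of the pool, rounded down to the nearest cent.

COGS = $4,207.34; ending inventory = $12,106.86

After Jul 3: 209 on hand, pool $4,817.45 (≈ $23.0500 each)
After Jul 6: 544 on hand, pool $13,611.20 (≈ $25.0206 each)
Jul 11, sell 128: 128/544 × $13,611.20 → $3,202.63
After Jul 12: 522 on hand, pool $13,111.57 (≈ $25.1180 each)
Jul 13, sell 40: 40/522 × $13,111.57 → $1,004.71
Total COGS = $3,202.63 + $1,004.71 = $4,207.34
Ending inventory (cost pool remaining) = $12,106.86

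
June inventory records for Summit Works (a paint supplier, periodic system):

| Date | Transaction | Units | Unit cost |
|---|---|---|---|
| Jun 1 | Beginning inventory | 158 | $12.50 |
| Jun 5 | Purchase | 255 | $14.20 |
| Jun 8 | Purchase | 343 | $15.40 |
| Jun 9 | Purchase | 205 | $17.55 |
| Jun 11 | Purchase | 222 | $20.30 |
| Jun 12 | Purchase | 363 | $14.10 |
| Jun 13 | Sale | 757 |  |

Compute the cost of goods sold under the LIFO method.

Jun 13, 757 sold [LIFO — newest first]: 363 @ $14.10 + 222 @ $20.30 + 172 @ $17.55 = $12,643.50
Ending inventory: 158 @ $12.50 + 255 @ $14.20 + 343 @ $15.40 + 33 @ $17.55 = $11,457.35

COGS = $12,643.50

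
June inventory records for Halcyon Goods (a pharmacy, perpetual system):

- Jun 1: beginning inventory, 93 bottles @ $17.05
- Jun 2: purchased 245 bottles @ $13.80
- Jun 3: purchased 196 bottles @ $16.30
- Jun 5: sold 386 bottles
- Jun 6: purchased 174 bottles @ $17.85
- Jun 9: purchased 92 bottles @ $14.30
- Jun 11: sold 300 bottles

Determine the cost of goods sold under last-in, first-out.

Jun 5, 386 sold [LIFO — newest first]: 196 @ $16.30 + 190 @ $13.80 = $5,816.80
Jun 11, 300 sold [LIFO — newest first]: 92 @ $14.30 + 174 @ $17.85 + 34 @ $13.80 = $4,890.70
Total COGS = $5,816.80 + $4,890.70 = $10,707.50
Ending inventory: 93 @ $17.05 + 21 @ $13.80 = $1,875.45
Check: goods available $12,582.95 = COGS $10,707.50 + ending $1,875.45

COGS = $10,707.50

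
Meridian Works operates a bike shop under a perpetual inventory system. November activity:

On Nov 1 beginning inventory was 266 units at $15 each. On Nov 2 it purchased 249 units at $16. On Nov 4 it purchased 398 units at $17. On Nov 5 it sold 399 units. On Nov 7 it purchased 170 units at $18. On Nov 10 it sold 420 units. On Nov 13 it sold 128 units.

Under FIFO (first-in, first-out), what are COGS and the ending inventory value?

Nov 5, 399 sold [FIFO — oldest first]: 266 @ $15 + 133 @ $16 = $6,118
Nov 10, 420 sold [FIFO — oldest first]: 116 @ $16 + 304 @ $17 = $7,024
Nov 13, 128 sold [FIFO — oldest first]: 94 @ $17 + 34 @ $18 = $2,210
Total COGS = $6,118 + $7,024 + $2,210 = $15,352
Ending inventory: 136 @ $18 = $2,448

COGS = $15,352; ending inventory = $2,448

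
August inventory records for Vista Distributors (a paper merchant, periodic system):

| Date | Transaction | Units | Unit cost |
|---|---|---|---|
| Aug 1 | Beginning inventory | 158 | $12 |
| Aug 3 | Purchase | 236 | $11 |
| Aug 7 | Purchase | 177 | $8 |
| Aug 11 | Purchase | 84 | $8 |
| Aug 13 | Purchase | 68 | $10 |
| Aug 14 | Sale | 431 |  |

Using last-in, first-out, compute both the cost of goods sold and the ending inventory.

Aug 14, 431 sold [LIFO — newest first]: 68 @ $10 + 84 @ $8 + 177 @ $8 + 102 @ $11 = $3,890
Ending inventory: 158 @ $12 + 134 @ $11 = $3,370

COGS = $3,890; ending inventory = $3,370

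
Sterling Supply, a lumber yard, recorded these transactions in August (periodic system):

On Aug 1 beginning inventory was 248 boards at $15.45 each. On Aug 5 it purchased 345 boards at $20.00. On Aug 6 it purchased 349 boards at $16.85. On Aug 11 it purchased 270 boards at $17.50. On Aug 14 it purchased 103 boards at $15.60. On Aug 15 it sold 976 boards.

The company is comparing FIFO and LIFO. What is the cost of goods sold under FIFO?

FIFO COGS: 248 @ $15.45 + 345 @ $20.00 + 349 @ $16.85 + 34 @ $17.50 = $17,207.25
LIFO COGS: 103 @ $15.60 + 270 @ $17.50 + 349 @ $16.85 + 254 @ $20.00 = $17,292.45

COGS = $17,207.25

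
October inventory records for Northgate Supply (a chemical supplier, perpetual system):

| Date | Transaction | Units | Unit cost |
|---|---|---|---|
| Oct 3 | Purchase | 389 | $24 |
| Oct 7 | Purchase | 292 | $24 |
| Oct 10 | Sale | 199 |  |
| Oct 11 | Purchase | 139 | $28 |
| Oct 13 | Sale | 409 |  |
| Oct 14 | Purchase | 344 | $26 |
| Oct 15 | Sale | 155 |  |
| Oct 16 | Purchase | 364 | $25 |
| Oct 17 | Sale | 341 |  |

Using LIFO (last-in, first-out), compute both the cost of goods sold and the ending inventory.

Oct 10, 199 sold [LIFO — newest first]: 199 @ $24 = $4,776
Oct 13, 409 sold [LIFO — newest first]: 139 @ $28 + 93 @ $24 + 177 @ $24 = $10,372
Oct 15, 155 sold [LIFO — newest first]: 155 @ $26 = $4,030
Oct 17, 341 sold [LIFO — newest first]: 341 @ $25 = $8,525
Total COGS = $4,776 + $10,372 + $4,030 + $8,525 = $27,703
Ending inventory: 212 @ $24 + 189 @ $26 + 23 @ $25 = $10,577
Check: goods available $38,280 = COGS $27,703 + ending $10,577

COGS = $27,703; ending inventory = $10,577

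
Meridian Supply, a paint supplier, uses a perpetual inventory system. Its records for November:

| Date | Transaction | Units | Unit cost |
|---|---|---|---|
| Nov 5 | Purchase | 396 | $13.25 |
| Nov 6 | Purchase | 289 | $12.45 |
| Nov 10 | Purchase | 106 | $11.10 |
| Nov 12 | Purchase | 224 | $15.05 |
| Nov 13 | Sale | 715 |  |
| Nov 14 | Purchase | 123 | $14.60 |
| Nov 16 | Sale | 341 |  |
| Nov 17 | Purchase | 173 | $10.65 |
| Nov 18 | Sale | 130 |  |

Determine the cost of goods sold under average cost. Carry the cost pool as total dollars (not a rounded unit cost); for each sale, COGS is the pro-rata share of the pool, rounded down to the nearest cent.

COGS = $15,581.12

After Nov 5: 396 on hand, pool $5,247.00 (≈ $13.2500 each)
After Nov 6: 685 on hand, pool $8,845.05 (≈ $12.9125 each)
After Nov 10: 791 on hand, pool $10,021.65 (≈ $12.6696 each)
After Nov 12: 1015 on hand, pool $13,392.85 (≈ $13.1949 each)
Nov 13, sell 715: 715/1015 × $13,392.85 → $9,434.37
After Nov 14: 423 on hand, pool $5,754.28 (≈ $13.6035 each)
Nov 16, sell 341: 341/423 × $5,754.28 → $4,638.79
After Nov 17: 255 on hand, pool $2,957.94 (≈ $11.5998 each)
Nov 18, sell 130: 130/255 × $2,957.94 → $1,507.96
Total COGS = $9,434.37 + $4,638.79 + $1,507.96 = $15,581.12
Ending inventory (cost pool remaining) = $1,449.98
Check: goods available $17,031.10 = COGS $15,581.12 + ending $1,449.98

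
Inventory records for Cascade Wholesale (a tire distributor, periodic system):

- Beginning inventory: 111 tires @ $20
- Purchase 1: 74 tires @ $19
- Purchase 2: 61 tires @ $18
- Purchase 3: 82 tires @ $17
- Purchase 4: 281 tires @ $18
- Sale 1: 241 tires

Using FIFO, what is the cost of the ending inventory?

Sale 1 (241) [FIFO — oldest first]: 111 @ $20 + 74 @ $19 + 56 @ $18 = $4,634
Ending inventory: 5 @ $18 + 82 @ $17 + 281 @ $18 = $6,542

Ending inventory = $6,542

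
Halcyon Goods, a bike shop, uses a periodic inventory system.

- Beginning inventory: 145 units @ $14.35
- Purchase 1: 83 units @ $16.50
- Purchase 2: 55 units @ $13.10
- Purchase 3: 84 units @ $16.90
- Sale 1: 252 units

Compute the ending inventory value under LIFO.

Ending inventory = $1,650.25

Sale 1 (252) [LIFO — newest first]: 84 @ $16.90 + 55 @ $13.10 + 83 @ $16.50 + 30 @ $14.35 = $3,940.10
Ending inventory: 115 @ $14.35 = $1,650.25
Check: goods available $5,590.35 = COGS $3,940.10 + ending $1,650.25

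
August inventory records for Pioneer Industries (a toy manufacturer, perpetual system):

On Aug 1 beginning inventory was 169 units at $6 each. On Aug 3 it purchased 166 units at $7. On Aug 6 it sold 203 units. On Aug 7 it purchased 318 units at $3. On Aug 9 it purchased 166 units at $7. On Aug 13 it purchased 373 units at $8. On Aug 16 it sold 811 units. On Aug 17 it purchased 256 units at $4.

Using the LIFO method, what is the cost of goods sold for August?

Aug 6, 203 sold [LIFO — newest first]: 166 @ $7 + 37 @ $6 = $1,384
Aug 16, 811 sold [LIFO — newest first]: 373 @ $8 + 166 @ $7 + 272 @ $3 = $4,962
Total COGS = $1,384 + $4,962 = $6,346
Ending inventory: 132 @ $6 + 46 @ $3 + 256 @ $4 = $1,954

COGS = $6,346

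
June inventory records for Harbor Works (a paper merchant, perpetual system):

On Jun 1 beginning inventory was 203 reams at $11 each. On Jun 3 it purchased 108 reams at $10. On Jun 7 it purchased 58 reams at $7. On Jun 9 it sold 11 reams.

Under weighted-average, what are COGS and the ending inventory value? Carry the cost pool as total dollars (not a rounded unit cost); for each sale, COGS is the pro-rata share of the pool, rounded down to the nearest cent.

After Jun 1: 203 on hand, pool $2,233.00 (≈ $11.0000 each)
After Jun 3: 311 on hand, pool $3,313.00 (≈ $10.6527 each)
After Jun 7: 369 on hand, pool $3,719.00 (≈ $10.0786 each)
Jun 9, sell 11: 11/369 × $3,719.00 → $110.86
Ending inventory (cost pool remaining) = $3,608.14

COGS = $110.86; ending inventory = $3,608.14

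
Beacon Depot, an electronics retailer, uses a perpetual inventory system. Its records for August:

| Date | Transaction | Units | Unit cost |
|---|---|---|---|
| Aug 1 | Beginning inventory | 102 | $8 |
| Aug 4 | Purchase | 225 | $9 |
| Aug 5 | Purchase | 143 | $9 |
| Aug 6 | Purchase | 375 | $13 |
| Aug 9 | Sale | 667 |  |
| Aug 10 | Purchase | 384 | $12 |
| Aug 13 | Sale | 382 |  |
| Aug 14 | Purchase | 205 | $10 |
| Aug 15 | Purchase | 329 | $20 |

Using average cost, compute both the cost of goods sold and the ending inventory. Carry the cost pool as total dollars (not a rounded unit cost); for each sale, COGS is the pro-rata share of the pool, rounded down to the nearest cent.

After Aug 1: 102 on hand, pool $816.00 (≈ $8.0000 each)
After Aug 4: 327 on hand, pool $2,841.00 (≈ $8.6881 each)
After Aug 5: 470 on hand, pool $4,128.00 (≈ $8.7830 each)
After Aug 6: 845 on hand, pool $9,003.00 (≈ $10.6544 each)
Aug 9, sell 667: 667/845 × $9,003.00 → $7,106.51
After Aug 10: 562 on hand, pool $6,504.49 (≈ $11.5738 each)
Aug 13, sell 382: 382/562 × $6,504.49 → $4,421.20
After Aug 14: 385 on hand, pool $4,133.29 (≈ $10.7358 each)
After Aug 15: 714 on hand, pool $10,713.29 (≈ $15.0046 each)
Total COGS = $7,106.51 + $4,421.20 = $11,527.71
Ending inventory (cost pool remaining) = $10,713.29

COGS = $11,527.71; ending inventory = $10,713.29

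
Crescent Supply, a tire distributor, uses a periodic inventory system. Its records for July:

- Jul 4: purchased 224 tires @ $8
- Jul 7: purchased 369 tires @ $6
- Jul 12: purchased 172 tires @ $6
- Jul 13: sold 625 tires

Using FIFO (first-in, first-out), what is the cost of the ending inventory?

Ending inventory = $840

Jul 13, 625 sold [FIFO — oldest first]: 224 @ $8 + 369 @ $6 + 32 @ $6 = $4,198
Ending inventory: 140 @ $6 = $840
Check: goods available $5,038 = COGS $4,198 + ending $840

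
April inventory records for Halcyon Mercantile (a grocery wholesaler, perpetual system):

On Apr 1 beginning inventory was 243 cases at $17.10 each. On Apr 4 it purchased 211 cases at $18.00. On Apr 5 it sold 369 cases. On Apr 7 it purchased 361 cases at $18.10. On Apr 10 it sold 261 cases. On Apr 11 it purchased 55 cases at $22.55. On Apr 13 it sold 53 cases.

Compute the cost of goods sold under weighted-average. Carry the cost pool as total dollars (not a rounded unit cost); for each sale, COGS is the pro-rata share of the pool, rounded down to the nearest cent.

After Apr 1: 243 on hand, pool $4,155.30 (≈ $17.1000 each)
After Apr 4: 454 on hand, pool $7,953.30 (≈ $17.5183 each)
Apr 5, sell 369: 369/454 × $7,953.30 → $6,464.24
After Apr 7: 446 on hand, pool $8,023.16 (≈ $17.9891 each)
Apr 10, sell 261: 261/446 × $8,023.16 → $4,695.16
After Apr 11: 240 on hand, pool $4,568.25 (≈ $19.0344 each)
Apr 13, sell 53: 53/240 × $4,568.25 → $1,008.82
Total COGS = $6,464.24 + $4,695.16 + $1,008.82 = $12,168.22
Ending inventory (cost pool remaining) = $3,559.43
Check: goods available $15,727.65 = COGS $12,168.22 + ending $3,559.43

COGS = $12,168.22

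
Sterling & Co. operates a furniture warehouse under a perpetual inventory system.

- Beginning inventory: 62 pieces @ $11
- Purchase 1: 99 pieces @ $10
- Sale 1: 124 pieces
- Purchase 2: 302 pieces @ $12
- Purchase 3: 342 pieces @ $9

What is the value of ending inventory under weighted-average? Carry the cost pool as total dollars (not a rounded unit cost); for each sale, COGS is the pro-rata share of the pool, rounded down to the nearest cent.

After Beginning: 62 on hand, pool $682.00 (≈ $11.0000 each)
After Purchase 1: 161 on hand, pool $1,672.00 (≈ $10.3851 each)
Sale 1, sell 124: 124/161 × $1,672.00 → $1,287.75
After Purchase 2: 339 on hand, pool $4,008.25 (≈ $11.8237 each)
After Purchase 3: 681 on hand, pool $7,086.25 (≈ $10.4057 each)
Ending inventory (cost pool remaining) = $7,086.25
Check: goods available $8,374.00 = COGS $1,287.75 + ending $7,086.25

Ending inventory = $7,086.25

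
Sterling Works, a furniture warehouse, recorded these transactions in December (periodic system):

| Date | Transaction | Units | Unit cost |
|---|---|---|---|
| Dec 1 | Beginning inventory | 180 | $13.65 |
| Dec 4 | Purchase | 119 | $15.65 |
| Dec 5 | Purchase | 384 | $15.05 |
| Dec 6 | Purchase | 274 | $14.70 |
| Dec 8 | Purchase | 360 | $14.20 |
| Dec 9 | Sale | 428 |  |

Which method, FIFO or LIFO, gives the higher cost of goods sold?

FIFO

FIFO COGS: 180 @ $13.65 + 119 @ $15.65 + 129 @ $15.05 = $6,260.80
LIFO COGS: 360 @ $14.20 + 68 @ $14.70 = $6,111.60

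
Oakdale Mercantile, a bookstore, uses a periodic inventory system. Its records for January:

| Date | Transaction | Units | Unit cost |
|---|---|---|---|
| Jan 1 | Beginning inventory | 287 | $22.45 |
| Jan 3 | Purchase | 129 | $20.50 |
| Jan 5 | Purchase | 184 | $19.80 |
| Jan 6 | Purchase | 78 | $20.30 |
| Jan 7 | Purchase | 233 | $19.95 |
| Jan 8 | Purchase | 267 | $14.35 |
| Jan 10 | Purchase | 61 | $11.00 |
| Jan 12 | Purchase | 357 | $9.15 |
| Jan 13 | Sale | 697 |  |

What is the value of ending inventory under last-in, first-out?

Jan 13, 697 sold [LIFO — newest first]: 357 @ $9.15 + 61 @ $11.00 + 267 @ $14.35 + 12 @ $19.95 = $8,008.40
Ending inventory: 287 @ $22.45 + 129 @ $20.50 + 184 @ $19.80 + 78 @ $20.30 + 221 @ $19.95 = $18,723.20

Ending inventory = $18,723.20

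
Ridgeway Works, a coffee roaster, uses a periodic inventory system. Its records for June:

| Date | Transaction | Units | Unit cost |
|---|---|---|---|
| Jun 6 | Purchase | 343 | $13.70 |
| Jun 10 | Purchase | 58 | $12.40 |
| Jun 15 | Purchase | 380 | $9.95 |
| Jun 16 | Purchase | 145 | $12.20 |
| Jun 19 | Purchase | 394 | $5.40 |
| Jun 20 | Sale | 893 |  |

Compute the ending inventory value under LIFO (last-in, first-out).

Ending inventory = $5,677.00

Jun 20, 893 sold [LIFO — newest first]: 394 @ $5.40 + 145 @ $12.20 + 354 @ $9.95 = $7,418.90
Ending inventory: 343 @ $13.70 + 58 @ $12.40 + 26 @ $9.95 = $5,677.00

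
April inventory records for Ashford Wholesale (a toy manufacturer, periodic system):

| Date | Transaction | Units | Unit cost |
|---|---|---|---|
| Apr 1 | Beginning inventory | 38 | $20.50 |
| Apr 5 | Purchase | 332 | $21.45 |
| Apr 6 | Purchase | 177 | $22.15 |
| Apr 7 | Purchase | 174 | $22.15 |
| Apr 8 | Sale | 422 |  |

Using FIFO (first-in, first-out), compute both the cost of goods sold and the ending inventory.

COGS = $9,052.20; ending inventory = $6,622.85

Apr 8, 422 sold [FIFO — oldest first]: 38 @ $20.50 + 332 @ $21.45 + 52 @ $22.15 = $9,052.20
Ending inventory: 125 @ $22.15 + 174 @ $22.15 = $6,622.85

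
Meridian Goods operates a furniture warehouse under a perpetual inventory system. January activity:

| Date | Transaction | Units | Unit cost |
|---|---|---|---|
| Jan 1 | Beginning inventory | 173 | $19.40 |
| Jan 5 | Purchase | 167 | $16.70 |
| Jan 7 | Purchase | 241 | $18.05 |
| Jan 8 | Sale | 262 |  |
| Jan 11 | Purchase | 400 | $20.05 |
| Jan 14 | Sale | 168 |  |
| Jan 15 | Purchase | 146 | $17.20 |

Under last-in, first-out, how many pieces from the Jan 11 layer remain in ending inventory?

Jan 8, 262 sold [LIFO — newest first]: 241 @ $18.05 + 21 @ $16.70 = $4,700.75
Jan 14, 168 sold [LIFO — newest first]: 168 @ $20.05 = $3,368.40
Total COGS = $4,700.75 + $3,368.40 = $8,069.15
Ending inventory: 173 @ $19.40 + 146 @ $16.70 + 232 @ $20.05 + 146 @ $17.20 = $12,957.20

232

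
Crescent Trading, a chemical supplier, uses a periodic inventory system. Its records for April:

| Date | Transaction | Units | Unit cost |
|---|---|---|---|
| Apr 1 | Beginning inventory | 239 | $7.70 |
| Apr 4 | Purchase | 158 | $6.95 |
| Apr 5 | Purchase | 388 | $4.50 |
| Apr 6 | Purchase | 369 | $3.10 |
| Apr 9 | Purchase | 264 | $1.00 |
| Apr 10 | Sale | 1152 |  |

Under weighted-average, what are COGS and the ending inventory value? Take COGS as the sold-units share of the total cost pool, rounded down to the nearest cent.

Apr 10, sell 1152: 1152/1418 × $6,092.30 → $4,949.45
Ending inventory (cost pool remaining) = $1,142.85

COGS = $4,949.45; ending inventory = $1,142.85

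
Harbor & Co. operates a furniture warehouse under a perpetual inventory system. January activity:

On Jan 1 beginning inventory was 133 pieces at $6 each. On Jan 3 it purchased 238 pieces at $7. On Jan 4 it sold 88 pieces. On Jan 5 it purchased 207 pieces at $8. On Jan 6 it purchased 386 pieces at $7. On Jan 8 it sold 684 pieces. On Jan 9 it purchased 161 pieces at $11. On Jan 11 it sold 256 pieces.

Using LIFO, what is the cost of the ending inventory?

Jan 4, 88 sold [LIFO — newest first]: 88 @ $7 = $616
Jan 8, 684 sold [LIFO — newest first]: 386 @ $7 + 207 @ $8 + 91 @ $7 = $4,995
Jan 11, 256 sold [LIFO — newest first]: 161 @ $11 + 59 @ $7 + 36 @ $6 = $2,400
Total COGS = $616 + $4,995 + $2,400 = $8,011
Ending inventory: 97 @ $6 = $582

Ending inventory = $582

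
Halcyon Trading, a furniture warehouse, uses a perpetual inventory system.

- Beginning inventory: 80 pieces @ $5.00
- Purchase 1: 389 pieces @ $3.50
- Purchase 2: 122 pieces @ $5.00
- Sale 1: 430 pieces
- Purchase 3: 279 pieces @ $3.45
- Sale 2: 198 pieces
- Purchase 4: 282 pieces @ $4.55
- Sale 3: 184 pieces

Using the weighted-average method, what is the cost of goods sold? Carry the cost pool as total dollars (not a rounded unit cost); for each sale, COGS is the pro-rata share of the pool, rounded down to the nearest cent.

COGS = $3,210.54

After Beginning: 80 on hand, pool $400.00 (≈ $5.0000 each)
After Purchase 1: 469 on hand, pool $1,761.50 (≈ $3.7559 each)
After Purchase 2: 591 on hand, pool $2,371.50 (≈ $4.0127 each)
Sale 1, sell 430: 430/591 × $2,371.50 → $1,725.45
After Purchase 3: 440 on hand, pool $1,608.60 (≈ $3.6559 each)
Sale 2, sell 198: 198/440 × $1,608.60 → $723.87
After Purchase 4: 524 on hand, pool $2,167.83 (≈ $4.1371 each)
Sale 3, sell 184: 184/524 × $2,167.83 → $761.22
Total COGS = $1,725.45 + $723.87 + $761.22 = $3,210.54
Ending inventory (cost pool remaining) = $1,406.61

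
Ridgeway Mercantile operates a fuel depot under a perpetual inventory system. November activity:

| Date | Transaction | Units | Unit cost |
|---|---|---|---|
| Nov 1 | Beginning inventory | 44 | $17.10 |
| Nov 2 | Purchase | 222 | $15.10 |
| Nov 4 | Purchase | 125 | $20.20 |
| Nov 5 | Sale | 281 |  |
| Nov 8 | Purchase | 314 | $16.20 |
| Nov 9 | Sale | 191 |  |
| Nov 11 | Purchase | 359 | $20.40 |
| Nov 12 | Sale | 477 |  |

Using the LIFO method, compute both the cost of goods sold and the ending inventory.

COGS = $17,210.00; ending inventory = $1,830.00

Nov 5, 281 sold [LIFO — newest first]: 125 @ $20.20 + 156 @ $15.10 = $4,880.60
Nov 9, 191 sold [LIFO — newest first]: 191 @ $16.20 = $3,094.20
Nov 12, 477 sold [LIFO — newest first]: 359 @ $20.40 + 118 @ $16.20 = $9,235.20
Total COGS = $4,880.60 + $3,094.20 + $9,235.20 = $17,210.00
Ending inventory: 44 @ $17.10 + 66 @ $15.10 + 5 @ $16.20 = $1,830.00
Check: goods available $19,040.00 = COGS $17,210.00 + ending $1,830.00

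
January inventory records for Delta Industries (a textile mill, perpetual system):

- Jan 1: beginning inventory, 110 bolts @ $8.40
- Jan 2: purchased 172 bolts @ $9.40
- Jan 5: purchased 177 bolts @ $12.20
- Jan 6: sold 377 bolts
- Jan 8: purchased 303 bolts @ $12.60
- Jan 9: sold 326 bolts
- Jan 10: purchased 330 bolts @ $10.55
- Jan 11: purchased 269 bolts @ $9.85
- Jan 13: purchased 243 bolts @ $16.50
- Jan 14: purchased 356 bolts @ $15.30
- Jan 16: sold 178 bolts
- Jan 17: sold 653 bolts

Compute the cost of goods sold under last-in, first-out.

Jan 6, 377 sold [LIFO — newest first]: 177 @ $12.20 + 172 @ $9.40 + 28 @ $8.40 = $4,011.40
Jan 9, 326 sold [LIFO — newest first]: 303 @ $12.60 + 23 @ $8.40 = $4,011.00
Jan 16, 178 sold [LIFO — newest first]: 178 @ $15.30 = $2,723.40
Jan 17, 653 sold [LIFO — newest first]: 178 @ $15.30 + 243 @ $16.50 + 232 @ $9.85 = $9,018.10
Total COGS = $4,011.40 + $4,011.00 + $2,723.40 + $9,018.10 = $19,763.90
Ending inventory: 59 @ $8.40 + 330 @ $10.55 + 37 @ $9.85 = $4,341.55

COGS = $19,763.90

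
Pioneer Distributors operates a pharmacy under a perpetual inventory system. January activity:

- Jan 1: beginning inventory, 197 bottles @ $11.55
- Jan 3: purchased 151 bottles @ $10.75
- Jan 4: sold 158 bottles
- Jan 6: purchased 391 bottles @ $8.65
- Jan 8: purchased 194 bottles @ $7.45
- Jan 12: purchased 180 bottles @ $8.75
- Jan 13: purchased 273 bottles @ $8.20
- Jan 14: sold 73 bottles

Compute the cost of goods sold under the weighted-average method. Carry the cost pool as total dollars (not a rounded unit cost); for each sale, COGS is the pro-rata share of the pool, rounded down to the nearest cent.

COGS = $2,410.26

After Jan 1: 197 on hand, pool $2,275.35 (≈ $11.5500 each)
After Jan 3: 348 on hand, pool $3,898.60 (≈ $11.2029 each)
Jan 4, sell 158: 158/348 × $3,898.60 → $1,770.05
After Jan 6: 581 on hand, pool $5,510.70 (≈ $9.4849 each)
After Jan 8: 775 on hand, pool $6,956.00 (≈ $8.9755 each)
After Jan 12: 955 on hand, pool $8,531.00 (≈ $8.9330 each)
After Jan 13: 1228 on hand, pool $10,769.60 (≈ $8.7700 each)
Jan 14, sell 73: 73/1228 × $10,769.60 → $640.21
Total COGS = $1,770.05 + $640.21 = $2,410.26
Ending inventory (cost pool remaining) = $10,129.39
Check: goods available $12,539.65 = COGS $2,410.26 + ending $10,129.39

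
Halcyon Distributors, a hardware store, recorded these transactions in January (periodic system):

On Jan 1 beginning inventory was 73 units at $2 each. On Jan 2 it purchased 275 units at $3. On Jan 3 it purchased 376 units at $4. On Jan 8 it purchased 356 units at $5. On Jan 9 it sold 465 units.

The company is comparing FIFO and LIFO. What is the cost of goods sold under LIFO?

FIFO COGS: 73 @ $2 + 275 @ $3 + 117 @ $4 = $1,439
LIFO COGS: 356 @ $5 + 109 @ $4 = $2,216

COGS = $2,216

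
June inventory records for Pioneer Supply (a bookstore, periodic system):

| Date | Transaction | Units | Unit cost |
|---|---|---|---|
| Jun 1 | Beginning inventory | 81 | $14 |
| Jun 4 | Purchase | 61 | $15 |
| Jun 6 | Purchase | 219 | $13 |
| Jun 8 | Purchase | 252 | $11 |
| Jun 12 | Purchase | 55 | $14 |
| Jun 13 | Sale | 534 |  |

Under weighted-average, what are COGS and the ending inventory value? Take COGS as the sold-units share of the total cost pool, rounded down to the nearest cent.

COGS = $6,745.34; ending inventory = $1,692.66

Jun 13, sell 534: 534/668 × $8,438.00 → $6,745.34
Ending inventory (cost pool remaining) = $1,692.66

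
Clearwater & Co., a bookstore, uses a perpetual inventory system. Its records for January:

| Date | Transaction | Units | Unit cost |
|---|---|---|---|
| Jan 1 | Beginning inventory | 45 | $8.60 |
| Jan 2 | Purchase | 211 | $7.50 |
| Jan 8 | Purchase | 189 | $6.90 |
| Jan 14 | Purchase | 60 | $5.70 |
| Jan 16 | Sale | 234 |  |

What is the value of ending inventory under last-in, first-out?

Ending inventory = $2,073.00

Jan 16, 234 sold [LIFO — newest first]: 60 @ $5.70 + 174 @ $6.90 = $1,542.60
Ending inventory: 45 @ $8.60 + 211 @ $7.50 + 15 @ $6.90 = $2,073.00
Check: goods available $3,615.60 = COGS $1,542.60 + ending $2,073.00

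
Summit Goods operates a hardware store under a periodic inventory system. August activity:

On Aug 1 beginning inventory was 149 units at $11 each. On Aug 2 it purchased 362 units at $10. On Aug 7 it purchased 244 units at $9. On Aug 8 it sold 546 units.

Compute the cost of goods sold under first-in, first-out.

COGS = $5,574

Aug 8, 546 sold [FIFO — oldest first]: 149 @ $11 + 362 @ $10 + 35 @ $9 = $5,574
Ending inventory: 209 @ $9 = $1,881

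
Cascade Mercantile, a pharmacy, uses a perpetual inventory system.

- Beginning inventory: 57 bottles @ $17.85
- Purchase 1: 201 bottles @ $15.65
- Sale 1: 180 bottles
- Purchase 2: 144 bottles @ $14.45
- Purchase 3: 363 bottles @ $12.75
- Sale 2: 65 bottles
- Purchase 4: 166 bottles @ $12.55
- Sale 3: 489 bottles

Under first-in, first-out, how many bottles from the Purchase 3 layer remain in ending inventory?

31

Sale 1 (180) [FIFO — oldest first]: 57 @ $17.85 + 123 @ $15.65 = $2,942.40
Sale 2 (65) [FIFO — oldest first]: 65 @ $15.65 = $1,017.25
Sale 3 (489) [FIFO — oldest first]: 13 @ $15.65 + 144 @ $14.45 + 332 @ $12.75 = $6,517.25
Total COGS = $2,942.40 + $1,017.25 + $6,517.25 = $10,476.90
Ending inventory: 31 @ $12.75 + 166 @ $12.55 = $2,478.55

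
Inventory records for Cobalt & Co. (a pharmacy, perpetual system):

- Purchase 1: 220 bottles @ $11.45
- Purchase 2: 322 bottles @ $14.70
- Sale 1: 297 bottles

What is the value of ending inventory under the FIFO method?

Ending inventory = $3,601.50

Sale 1 (297) [FIFO — oldest first]: 220 @ $11.45 + 77 @ $14.70 = $3,650.90
Ending inventory: 245 @ $14.70 = $3,601.50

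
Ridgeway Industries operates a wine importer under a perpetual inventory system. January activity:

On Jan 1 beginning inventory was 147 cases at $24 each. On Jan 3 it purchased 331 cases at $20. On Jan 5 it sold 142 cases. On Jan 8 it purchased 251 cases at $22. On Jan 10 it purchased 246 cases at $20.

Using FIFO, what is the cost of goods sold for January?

Jan 5, 142 sold [FIFO — oldest first]: 142 @ $24 = $3,408
Ending inventory: 5 @ $24 + 331 @ $20 + 251 @ $22 + 246 @ $20 = $17,182
Check: goods available $20,590 = COGS $3,408 + ending $17,182

COGS = $3,408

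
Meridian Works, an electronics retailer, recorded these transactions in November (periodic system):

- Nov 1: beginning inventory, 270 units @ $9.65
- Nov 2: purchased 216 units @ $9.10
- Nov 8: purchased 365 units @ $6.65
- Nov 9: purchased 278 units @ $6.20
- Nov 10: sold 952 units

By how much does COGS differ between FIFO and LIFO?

FIFO COGS: 270 @ $9.65 + 216 @ $9.10 + 365 @ $6.65 + 101 @ $6.20 = $7,624.55
LIFO COGS: 278 @ $6.20 + 365 @ $6.65 + 216 @ $9.10 + 93 @ $9.65 = $7,013.90
Difference = |$7,624.55 − $7,013.90| = $610.65

$610.65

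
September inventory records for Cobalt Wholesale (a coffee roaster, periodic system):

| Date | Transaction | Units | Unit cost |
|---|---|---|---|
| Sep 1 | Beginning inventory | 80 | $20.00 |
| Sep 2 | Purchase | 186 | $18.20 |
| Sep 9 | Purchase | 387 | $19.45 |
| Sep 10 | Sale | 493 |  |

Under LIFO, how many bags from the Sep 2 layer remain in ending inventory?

80

Sep 10, 493 sold [LIFO — newest first]: 387 @ $19.45 + 106 @ $18.20 = $9,456.35
Ending inventory: 80 @ $20.00 + 80 @ $18.20 = $3,056.00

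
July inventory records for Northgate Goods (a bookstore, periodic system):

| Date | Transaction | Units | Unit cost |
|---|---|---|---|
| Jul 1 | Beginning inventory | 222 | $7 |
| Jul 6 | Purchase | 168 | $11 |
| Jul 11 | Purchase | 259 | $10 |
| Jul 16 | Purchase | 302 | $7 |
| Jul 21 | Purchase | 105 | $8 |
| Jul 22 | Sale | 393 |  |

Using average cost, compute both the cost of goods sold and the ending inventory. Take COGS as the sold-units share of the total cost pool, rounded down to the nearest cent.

Jul 22, sell 393: 393/1056 × $8,946.00 → $3,329.33
Ending inventory (cost pool remaining) = $5,616.67
Check: goods available $8,946.00 = COGS $3,329.33 + ending $5,616.67

COGS = $3,329.33; ending inventory = $5,616.67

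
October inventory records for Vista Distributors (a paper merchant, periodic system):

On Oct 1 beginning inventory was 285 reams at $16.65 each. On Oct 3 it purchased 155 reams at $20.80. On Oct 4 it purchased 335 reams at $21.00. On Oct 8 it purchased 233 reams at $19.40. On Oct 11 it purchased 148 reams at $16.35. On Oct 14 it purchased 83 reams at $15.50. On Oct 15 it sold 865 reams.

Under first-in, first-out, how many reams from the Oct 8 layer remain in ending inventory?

Oct 15, 865 sold [FIFO — oldest first]: 285 @ $16.65 + 155 @ $20.80 + 335 @ $21.00 + 90 @ $19.40 = $16,750.25
Ending inventory: 143 @ $19.40 + 148 @ $16.35 + 83 @ $15.50 = $6,480.50

143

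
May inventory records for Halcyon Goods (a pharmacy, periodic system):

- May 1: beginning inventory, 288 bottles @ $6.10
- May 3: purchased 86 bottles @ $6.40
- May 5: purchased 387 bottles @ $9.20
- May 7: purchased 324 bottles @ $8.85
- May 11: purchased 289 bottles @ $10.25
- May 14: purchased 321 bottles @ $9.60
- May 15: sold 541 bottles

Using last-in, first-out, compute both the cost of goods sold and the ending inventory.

COGS = $5,336.60; ending inventory = $9,442.25

May 15, 541 sold [LIFO — newest first]: 321 @ $9.60 + 220 @ $10.25 = $5,336.60
Ending inventory: 288 @ $6.10 + 86 @ $6.40 + 387 @ $9.20 + 324 @ $8.85 + 69 @ $10.25 = $9,442.25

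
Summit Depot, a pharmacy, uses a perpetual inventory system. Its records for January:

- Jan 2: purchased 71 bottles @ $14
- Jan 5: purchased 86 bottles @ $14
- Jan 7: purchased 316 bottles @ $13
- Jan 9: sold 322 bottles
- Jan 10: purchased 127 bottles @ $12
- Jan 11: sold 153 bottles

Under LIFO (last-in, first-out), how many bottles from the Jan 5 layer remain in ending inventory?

Jan 9, 322 sold [LIFO — newest first]: 316 @ $13 + 6 @ $14 = $4,192
Jan 11, 153 sold [LIFO — newest first]: 127 @ $12 + 26 @ $14 = $1,888
Total COGS = $4,192 + $1,888 = $6,080
Ending inventory: 71 @ $14 + 54 @ $14 = $1,750

54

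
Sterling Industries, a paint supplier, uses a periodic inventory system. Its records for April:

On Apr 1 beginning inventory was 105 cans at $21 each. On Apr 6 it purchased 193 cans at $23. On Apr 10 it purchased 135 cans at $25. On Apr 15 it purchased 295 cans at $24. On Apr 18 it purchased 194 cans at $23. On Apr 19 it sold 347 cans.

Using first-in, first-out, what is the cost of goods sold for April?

Apr 19, 347 sold [FIFO — oldest first]: 105 @ $21 + 193 @ $23 + 49 @ $25 = $7,869
Ending inventory: 86 @ $25 + 295 @ $24 + 194 @ $23 = $13,692

COGS = $7,869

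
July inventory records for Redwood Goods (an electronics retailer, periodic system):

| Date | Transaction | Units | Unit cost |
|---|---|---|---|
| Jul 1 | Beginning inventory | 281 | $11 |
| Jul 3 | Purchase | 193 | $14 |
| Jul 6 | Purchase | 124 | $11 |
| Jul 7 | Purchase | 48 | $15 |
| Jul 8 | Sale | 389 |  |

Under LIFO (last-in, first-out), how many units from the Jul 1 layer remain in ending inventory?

257

Jul 8, 389 sold [LIFO — newest first]: 48 @ $15 + 124 @ $11 + 193 @ $14 + 24 @ $11 = $5,050
Ending inventory: 257 @ $11 = $2,827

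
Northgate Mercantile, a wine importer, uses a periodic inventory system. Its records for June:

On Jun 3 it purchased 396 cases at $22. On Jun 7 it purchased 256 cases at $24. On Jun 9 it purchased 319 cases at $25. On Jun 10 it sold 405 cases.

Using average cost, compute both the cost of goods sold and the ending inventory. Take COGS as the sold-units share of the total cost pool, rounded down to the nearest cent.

Jun 10, sell 405: 405/971 × $22,831.00 → $9,522.71
Ending inventory (cost pool remaining) = $13,308.29
Check: goods available $22,831.00 = COGS $9,522.71 + ending $13,308.29

COGS = $9,522.71; ending inventory = $13,308.29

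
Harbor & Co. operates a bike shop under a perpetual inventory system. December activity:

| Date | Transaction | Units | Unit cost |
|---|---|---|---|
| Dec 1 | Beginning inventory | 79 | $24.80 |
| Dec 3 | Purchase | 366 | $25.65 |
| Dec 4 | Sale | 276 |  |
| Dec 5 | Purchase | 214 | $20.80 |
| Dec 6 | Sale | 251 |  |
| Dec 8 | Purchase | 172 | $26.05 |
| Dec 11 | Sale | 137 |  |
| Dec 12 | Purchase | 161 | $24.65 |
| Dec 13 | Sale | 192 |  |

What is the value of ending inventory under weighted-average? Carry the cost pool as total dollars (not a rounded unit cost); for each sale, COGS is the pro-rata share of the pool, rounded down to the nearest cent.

Ending inventory = $3,353.84

After Dec 1: 79 on hand, pool $1,959.20 (≈ $24.8000 each)
After Dec 3: 445 on hand, pool $11,347.10 (≈ $25.4991 each)
Dec 4, sell 276: 276/445 × $11,347.10 → $7,037.75
After Dec 5: 383 on hand, pool $8,760.55 (≈ $22.8735 each)
Dec 6, sell 251: 251/383 × $8,760.55 → $5,741.24
After Dec 8: 304 on hand, pool $7,499.91 (≈ $24.6708 each)
Dec 11, sell 137: 137/304 × $7,499.91 → $3,379.89
After Dec 12: 328 on hand, pool $8,088.67 (≈ $24.6606 each)
Dec 13, sell 192: 192/328 × $8,088.67 → $4,734.83
Total COGS = $7,037.75 + $5,741.24 + $3,379.89 + $4,734.83 = $20,893.71
Ending inventory (cost pool remaining) = $3,353.84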